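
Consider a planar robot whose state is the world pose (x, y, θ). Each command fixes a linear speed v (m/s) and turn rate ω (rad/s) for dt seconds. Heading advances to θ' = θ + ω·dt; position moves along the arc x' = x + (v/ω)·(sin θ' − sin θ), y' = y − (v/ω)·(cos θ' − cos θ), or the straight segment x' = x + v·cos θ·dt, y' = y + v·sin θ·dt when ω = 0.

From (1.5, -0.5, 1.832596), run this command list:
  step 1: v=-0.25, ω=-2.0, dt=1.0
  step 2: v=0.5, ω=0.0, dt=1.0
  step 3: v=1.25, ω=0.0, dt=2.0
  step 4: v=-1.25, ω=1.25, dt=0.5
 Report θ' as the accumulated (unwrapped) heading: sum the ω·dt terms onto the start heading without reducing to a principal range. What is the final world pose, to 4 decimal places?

(3.7081, -1.2444, 0.4576)

step 1: θ'=-0.1674 (R=0.1250) → pose (1.3584, -0.6556, -0.1674)
step 2: θ'=-0.1674 (straight) → pose (1.8514, -0.7389, -0.1674)
step 3: θ'=-0.1674 (straight) → pose (4.3165, -1.1555, -0.1674)
step 4: θ'=0.4576 (R=-1.0000) → pose (3.7081, -1.2444, 0.4576)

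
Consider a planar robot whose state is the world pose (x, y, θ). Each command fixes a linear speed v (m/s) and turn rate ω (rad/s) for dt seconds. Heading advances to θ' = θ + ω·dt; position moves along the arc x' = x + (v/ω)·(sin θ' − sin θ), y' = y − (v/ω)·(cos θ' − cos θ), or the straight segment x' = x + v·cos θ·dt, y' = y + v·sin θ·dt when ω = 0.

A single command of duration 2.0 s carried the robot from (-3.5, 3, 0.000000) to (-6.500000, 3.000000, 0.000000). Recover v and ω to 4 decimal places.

Δθ = 0.000000 − 0.000000 = 0.000000
ω = Δθ/dt = 0.000000/2.0 = 0.0000
ω = 0 → v = (Δx·cos θ + Δy·sin θ)/dt = -1.5000

v = -1.5000, ω = 0.0000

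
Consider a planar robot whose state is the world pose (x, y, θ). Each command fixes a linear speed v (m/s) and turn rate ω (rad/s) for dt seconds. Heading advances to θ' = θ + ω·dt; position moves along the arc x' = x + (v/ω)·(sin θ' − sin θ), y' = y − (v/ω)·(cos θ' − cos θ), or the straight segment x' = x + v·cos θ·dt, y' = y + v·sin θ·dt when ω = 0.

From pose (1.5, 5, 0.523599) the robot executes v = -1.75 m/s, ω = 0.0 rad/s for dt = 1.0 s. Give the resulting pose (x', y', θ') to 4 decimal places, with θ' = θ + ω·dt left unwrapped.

θ' = 0.5236 + 0.0·1.0 = 0.5236
ω = 0 → straight: x' = 1.5 + -1.75·cos(0.5236)·1.0 = -0.0155
y' = 5 + -1.75·sin(0.5236)·1.0 = 4.1250

(-0.0155, 4.1250, 0.5236)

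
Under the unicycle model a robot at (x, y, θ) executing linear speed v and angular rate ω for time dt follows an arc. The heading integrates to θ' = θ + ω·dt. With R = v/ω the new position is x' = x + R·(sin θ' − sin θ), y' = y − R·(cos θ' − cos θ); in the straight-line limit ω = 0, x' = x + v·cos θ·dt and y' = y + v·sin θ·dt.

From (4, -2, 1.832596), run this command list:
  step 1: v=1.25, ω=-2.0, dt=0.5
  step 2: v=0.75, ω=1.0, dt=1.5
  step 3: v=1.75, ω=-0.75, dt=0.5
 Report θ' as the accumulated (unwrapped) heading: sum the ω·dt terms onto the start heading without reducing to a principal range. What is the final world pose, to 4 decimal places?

(3.6568, 0.3351, 1.9576)

step 1: θ'=0.8326 (R=-0.6250) → pose (4.1414, -1.4176, 0.8326)
step 2: θ'=2.3326 (R=0.7500) → pose (4.1293, -0.3953, 2.3326)
step 3: θ'=1.9576 (R=-2.3333) → pose (3.6568, 0.3351, 1.9576)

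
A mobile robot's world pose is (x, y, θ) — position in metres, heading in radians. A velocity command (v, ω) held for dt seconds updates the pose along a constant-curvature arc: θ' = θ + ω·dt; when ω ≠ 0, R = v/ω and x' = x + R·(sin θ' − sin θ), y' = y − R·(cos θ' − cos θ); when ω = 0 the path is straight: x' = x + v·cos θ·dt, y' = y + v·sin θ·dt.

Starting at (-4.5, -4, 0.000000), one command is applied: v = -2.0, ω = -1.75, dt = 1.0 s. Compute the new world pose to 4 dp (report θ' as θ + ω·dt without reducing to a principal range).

θ' = 0.0000 + -1.75·1.0 = -1.7500
R = v/ω = -2.0/-1.75 = 1.1429
x' = -4.5 + 1.1429·(sin -1.7500 − sin 0.0000) = -5.6246
y' = -4 − 1.1429·(cos -1.7500 − cos 0.0000) = -2.6534

(-5.6246, -2.6534, -1.7500)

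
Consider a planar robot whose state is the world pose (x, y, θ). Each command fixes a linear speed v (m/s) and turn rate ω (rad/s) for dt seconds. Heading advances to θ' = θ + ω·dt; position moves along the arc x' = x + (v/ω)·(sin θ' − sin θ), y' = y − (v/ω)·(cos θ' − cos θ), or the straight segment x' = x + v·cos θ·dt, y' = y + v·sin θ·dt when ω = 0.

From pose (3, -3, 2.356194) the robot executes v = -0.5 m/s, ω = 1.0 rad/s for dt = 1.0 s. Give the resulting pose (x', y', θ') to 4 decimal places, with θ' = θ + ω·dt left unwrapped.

(3.4600, -3.1350, 3.3562)

θ' = 2.3562 + 1.0·1.0 = 3.3562
R = v/ω = -0.5/1.0 = -0.5000
x' = 3 + -0.5000·(sin 3.3562 − sin 2.3562) = 3.4600
y' = -3 − -0.5000·(cos 3.3562 − cos 2.3562) = -3.1350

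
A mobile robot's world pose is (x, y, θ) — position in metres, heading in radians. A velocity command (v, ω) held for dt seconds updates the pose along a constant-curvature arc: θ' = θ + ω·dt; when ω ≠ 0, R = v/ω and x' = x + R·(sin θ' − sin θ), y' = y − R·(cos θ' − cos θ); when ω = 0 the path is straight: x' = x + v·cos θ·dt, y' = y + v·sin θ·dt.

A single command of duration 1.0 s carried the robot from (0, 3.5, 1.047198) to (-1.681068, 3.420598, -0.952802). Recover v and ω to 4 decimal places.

Δθ = -0.952802 − 1.047198 = -2.000000
ω = Δθ/dt = -2.000000/1.0 = -2.0000
R = Δx/(sin θ' − sin θ) = 1.0000
v = R·ω = 1.0000·-2.0000 = -2.0000

v = -2.0000, ω = -2.0000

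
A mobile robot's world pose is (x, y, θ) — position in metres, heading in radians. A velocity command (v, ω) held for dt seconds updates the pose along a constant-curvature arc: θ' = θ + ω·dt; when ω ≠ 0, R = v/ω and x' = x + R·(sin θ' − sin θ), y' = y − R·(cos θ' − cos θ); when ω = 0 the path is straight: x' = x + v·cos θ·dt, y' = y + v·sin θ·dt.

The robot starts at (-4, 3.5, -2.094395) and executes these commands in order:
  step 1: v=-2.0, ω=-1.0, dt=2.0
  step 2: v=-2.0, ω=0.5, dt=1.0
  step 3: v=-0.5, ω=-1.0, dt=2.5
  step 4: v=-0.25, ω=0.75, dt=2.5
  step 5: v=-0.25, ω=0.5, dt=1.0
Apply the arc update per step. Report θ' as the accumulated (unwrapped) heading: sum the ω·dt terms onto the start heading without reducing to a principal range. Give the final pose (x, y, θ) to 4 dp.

step 1: θ'=-4.0944 (R=2.0000) → pose (-0.6379, 3.6588, -4.0944)
step 2: θ'=-3.5944 (R=-4.0000) → pose (0.8724, 2.3795, -3.5944)
step 3: θ'=-6.0944 (R=0.5000) → pose (0.7474, 1.4388, -6.0944)
step 4: θ'=-4.2194 (R=-0.3333) → pose (0.5164, 0.9536, -4.2194)
step 5: θ'=-3.7194 (R=-0.5000) → pose (0.6837, 0.7714, -3.7194)

(0.6837, 0.7714, -3.7194)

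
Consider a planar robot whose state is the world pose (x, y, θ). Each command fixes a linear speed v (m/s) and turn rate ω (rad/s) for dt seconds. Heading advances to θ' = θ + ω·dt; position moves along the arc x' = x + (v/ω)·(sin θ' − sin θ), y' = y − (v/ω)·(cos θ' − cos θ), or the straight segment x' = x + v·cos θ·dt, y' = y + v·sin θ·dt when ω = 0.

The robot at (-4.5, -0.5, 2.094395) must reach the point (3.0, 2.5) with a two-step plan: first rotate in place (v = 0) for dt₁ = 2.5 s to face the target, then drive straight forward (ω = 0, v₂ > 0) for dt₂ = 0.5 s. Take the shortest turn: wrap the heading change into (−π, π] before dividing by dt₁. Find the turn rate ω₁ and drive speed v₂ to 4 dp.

heading to target = atan2(2.5−-0.5, 3−-4.5) = 0.3805
Δθ = wrap(0.3805 − 2.0944) = -1.7139; ω₁ = Δθ/dt₁ = -0.6856
distance = √((3−-4.5)² + (2.5−-0.5)²) = 8.0777; v₂ = distance/dt₂ = 16.1555

ω₁ = -0.6856, v₂ = 16.1555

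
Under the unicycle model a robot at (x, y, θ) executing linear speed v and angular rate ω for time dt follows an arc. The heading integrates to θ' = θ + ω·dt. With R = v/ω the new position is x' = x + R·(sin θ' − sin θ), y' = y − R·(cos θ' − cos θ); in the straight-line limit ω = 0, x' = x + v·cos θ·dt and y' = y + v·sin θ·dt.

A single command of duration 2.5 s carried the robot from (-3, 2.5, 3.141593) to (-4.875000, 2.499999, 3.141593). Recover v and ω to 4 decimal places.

Δθ = 3.141593 − 3.141593 = 0.000000
ω = Δθ/dt = 0.000000/2.5 = 0.0000
ω = 0 → v = (Δx·cos θ + Δy·sin θ)/dt = 0.7500

v = 0.7500, ω = 0.0000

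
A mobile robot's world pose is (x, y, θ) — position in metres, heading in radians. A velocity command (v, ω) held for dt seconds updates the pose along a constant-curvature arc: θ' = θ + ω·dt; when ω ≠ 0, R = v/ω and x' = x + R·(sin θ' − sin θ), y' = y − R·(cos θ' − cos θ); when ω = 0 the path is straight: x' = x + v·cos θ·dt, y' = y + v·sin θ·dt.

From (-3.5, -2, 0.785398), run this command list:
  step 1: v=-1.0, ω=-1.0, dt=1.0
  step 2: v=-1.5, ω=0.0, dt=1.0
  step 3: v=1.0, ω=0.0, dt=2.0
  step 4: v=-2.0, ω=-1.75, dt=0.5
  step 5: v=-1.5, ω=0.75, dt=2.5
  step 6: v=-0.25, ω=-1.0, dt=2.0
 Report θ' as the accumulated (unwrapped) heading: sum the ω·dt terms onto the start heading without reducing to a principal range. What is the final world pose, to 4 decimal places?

(-8.2994, -1.2106, -1.2146)

step 1: θ'=-0.2146 (R=1.0000) → pose (-4.4201, -2.2700, -0.2146)
step 2: θ'=-0.2146 (straight) → pose (-5.8857, -1.9505, -0.2146)
step 3: θ'=-0.2146 (straight) → pose (-3.9315, -2.3764, -0.2146)
step 4: θ'=-1.0896 (R=1.1429) → pose (-4.7012, -1.7888, -1.0896)
step 5: θ'=0.7854 (R=-2.0000) → pose (-7.8883, -1.3002, 0.7854)
step 6: θ'=-1.2146 (R=0.2500) → pose (-8.2994, -1.2106, -1.2146)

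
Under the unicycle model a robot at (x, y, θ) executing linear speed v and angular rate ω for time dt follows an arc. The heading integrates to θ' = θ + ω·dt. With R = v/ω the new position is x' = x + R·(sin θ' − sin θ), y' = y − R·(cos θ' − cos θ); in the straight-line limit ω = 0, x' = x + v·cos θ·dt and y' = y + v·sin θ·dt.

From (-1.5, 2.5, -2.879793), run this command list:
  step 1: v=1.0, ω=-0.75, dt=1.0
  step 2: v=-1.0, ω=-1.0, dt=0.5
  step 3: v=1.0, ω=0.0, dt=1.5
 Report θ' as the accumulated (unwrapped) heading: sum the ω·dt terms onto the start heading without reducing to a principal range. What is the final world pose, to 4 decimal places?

step 1: θ'=-3.6298 (R=-1.3333) → pose (-2.4705, 2.6103, -3.6298)
step 2: θ'=-4.1298 (R=1.0000) → pose (-2.1045, 2.2773, -4.1298)
step 3: θ'=-4.1298 (straight) → pose (-2.9298, 3.5299, -4.1298)

(-2.9298, 3.5299, -4.1298)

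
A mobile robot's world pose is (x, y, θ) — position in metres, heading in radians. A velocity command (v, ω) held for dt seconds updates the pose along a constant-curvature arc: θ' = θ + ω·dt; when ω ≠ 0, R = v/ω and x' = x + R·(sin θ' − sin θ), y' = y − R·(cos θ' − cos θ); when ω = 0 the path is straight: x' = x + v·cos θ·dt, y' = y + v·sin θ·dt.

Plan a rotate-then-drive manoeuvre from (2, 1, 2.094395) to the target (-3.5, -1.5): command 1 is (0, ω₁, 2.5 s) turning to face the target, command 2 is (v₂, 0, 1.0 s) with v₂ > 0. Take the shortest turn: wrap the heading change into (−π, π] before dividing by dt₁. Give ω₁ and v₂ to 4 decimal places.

ω₁ = 0.5895, v₂ = 6.0415

heading to target = atan2(-1.5−1, -3.5−2) = -2.7150
Δθ = wrap(-2.7150 − 2.0944) = 1.4738; ω₁ = Δθ/dt₁ = 0.5895
distance = √((-3.5−2)² + (-1.5−1)²) = 6.0415; v₂ = distance/dt₂ = 6.0415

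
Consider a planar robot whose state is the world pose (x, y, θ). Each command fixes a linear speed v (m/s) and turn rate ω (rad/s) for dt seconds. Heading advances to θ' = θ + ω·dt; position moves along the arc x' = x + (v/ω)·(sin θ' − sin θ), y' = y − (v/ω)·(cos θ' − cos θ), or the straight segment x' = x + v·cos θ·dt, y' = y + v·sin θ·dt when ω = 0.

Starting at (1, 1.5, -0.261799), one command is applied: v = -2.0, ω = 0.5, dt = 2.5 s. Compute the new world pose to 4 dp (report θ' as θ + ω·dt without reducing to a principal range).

(-3.3754, -0.1629, 0.9882)

θ' = -0.2618 + 0.5·2.5 = 0.9882
R = v/ω = -2.0/0.5 = -4.0000
x' = 1 + -4.0000·(sin 0.9882 − sin -0.2618) = -3.3754
y' = 1.5 − -4.0000·(cos 0.9882 − cos -0.2618) = -0.1629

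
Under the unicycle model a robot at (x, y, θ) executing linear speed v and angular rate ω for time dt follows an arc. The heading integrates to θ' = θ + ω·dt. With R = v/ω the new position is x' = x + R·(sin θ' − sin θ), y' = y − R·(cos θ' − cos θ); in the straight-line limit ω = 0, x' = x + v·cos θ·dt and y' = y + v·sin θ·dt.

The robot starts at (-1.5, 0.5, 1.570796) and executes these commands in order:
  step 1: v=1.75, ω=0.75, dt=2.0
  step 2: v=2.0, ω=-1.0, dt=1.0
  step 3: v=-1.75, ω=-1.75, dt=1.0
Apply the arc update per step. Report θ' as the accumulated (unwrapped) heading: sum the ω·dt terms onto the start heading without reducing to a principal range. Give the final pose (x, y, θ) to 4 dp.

(-5.8442, 2.4352, 0.3208)

step 1: θ'=3.0708 (R=2.3333) → pose (-3.6683, 2.8275, 3.0708)
step 2: θ'=2.0708 (R=-2.0000) → pose (-5.2820, 3.8636, 2.0708)
step 3: θ'=0.3208 (R=1.0000) → pose (-5.8442, 2.4352, 0.3208)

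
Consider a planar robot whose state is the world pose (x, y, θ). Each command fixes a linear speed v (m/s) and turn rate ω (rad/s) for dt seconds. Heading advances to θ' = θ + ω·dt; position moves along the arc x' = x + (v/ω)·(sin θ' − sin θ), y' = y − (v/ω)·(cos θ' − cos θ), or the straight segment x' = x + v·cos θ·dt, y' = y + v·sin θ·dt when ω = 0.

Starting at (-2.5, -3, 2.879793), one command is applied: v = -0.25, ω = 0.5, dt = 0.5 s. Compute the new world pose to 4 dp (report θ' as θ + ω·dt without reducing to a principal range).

(-2.3765, -3.0170, 3.1298)

θ' = 2.8798 + 0.5·0.5 = 3.1298
R = v/ω = -0.25/0.5 = -0.5000
x' = -2.5 + -0.5000·(sin 3.1298 − sin 2.8798) = -2.3765
y' = -3 − -0.5000·(cos 3.1298 − cos 2.8798) = -3.0170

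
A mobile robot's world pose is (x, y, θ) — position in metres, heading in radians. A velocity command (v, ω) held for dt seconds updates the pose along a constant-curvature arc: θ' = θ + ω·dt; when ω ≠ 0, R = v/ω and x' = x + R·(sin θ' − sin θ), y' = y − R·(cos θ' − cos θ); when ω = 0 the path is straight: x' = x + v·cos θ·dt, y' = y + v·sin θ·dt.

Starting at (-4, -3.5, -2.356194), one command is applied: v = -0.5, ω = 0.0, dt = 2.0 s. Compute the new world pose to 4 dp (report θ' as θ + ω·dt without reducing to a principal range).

(-3.2929, -2.7929, -2.3562)

θ' = -2.3562 + 0.0·2.0 = -2.3562
ω = 0 → straight: x' = -4 + -0.5·cos(-2.3562)·2.0 = -3.2929
y' = -3.5 + -0.5·sin(-2.3562)·2.0 = -2.7929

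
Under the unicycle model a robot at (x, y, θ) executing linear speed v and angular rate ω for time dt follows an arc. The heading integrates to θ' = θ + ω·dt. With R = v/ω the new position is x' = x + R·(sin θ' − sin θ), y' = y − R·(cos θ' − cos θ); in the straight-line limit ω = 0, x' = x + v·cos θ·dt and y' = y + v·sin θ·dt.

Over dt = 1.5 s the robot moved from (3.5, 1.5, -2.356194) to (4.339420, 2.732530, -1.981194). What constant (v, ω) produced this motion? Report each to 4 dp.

Δθ = -1.981194 − -2.356194 = 0.375000
ω = Δθ/dt = 0.375000/1.5 = 0.2500
R = −Δy/(cos θ' − cos θ) = -4.0000
v = R·ω = -4.0000·0.2500 = -1.0000

v = -1.0000, ω = 0.2500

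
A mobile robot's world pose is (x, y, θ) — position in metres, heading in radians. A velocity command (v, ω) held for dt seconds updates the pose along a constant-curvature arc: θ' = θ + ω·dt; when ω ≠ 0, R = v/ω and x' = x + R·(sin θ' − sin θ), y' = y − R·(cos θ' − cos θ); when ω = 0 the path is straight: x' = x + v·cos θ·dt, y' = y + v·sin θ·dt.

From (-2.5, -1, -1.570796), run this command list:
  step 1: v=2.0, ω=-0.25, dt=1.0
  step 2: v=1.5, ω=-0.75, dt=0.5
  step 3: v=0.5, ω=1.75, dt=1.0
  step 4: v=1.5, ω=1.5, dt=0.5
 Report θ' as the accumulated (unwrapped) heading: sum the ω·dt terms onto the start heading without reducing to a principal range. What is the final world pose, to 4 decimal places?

step 1: θ'=-1.8208 (R=-8.0000) → pose (-2.7487, -2.9792, -1.8208)
step 2: θ'=-2.1958 (R=-2.0000) → pose (-3.0646, -3.6546, -2.1958)
step 3: θ'=-0.4458 (R=0.2857) → pose (-2.9561, -4.0796, -0.4458)
step 4: θ'=0.3042 (R=1.0000) → pose (-2.2254, -4.1314, 0.3042)

(-2.2254, -4.1314, 0.3042)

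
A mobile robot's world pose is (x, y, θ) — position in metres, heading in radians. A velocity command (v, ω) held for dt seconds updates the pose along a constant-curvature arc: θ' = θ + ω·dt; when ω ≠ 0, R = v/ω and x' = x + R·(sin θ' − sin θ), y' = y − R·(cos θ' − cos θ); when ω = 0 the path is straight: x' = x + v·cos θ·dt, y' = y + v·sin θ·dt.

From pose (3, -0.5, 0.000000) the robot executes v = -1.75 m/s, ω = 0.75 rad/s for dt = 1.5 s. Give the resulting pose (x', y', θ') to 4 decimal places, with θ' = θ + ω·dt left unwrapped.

(0.8947, -1.8273, 1.1250)

θ' = 0.0000 + 0.75·1.5 = 1.1250
R = v/ω = -1.75/0.75 = -2.3333
x' = 3 + -2.3333·(sin 1.1250 − sin 0.0000) = 0.8947
y' = -0.5 − -2.3333·(cos 1.1250 − cos 0.0000) = -1.8273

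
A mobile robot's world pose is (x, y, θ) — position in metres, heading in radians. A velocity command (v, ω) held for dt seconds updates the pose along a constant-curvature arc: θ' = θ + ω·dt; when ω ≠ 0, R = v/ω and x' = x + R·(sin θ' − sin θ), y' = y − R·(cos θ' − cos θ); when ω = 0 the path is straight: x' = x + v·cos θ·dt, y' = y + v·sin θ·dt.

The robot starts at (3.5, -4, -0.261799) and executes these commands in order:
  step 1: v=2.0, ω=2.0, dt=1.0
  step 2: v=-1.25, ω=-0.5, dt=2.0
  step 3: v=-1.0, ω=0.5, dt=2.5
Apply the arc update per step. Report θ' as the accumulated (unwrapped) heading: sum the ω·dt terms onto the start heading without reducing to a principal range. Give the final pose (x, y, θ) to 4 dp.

step 1: θ'=1.7382 (R=1.0000) → pose (4.7448, -2.8675, 1.7382)
step 2: θ'=0.7382 (R=2.5000) → pose (3.9622, -5.1332, 0.7382)
step 3: θ'=1.9882 (R=-2.0000) → pose (3.4798, -7.4234, 1.9882)

(3.4798, -7.4234, 1.9882)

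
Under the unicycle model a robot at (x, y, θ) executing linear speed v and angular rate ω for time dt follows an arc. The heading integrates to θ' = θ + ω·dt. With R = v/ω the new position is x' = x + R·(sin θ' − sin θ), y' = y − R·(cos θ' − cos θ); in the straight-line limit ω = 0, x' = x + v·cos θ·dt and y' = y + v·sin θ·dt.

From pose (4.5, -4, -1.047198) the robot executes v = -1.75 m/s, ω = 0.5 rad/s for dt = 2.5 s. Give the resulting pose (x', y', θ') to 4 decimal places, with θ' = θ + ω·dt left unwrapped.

θ' = -1.0472 + 0.5·2.5 = 0.2028
R = v/ω = -1.75/0.5 = -3.5000
x' = 4.5 + -3.5000·(sin 0.2028 − sin -1.0472) = 0.7640
y' = -4 − -3.5000·(cos 0.2028 − cos -1.0472) = -2.3217

(0.7640, -2.3217, 0.2028)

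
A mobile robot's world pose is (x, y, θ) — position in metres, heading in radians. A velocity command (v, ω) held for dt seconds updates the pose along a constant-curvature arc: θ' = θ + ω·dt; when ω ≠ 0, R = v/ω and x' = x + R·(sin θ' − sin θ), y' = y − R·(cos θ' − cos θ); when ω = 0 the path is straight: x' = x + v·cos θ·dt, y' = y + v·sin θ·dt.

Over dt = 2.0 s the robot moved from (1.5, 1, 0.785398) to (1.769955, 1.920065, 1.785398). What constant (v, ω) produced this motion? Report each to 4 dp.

v = 0.5000, ω = 0.5000

Δθ = 1.785398 − 0.785398 = 1.000000
ω = Δθ/dt = 1.000000/2.0 = 0.5000
R = −Δy/(cos θ' − cos θ) = 1.0000
v = R·ω = 1.0000·0.5000 = 0.5000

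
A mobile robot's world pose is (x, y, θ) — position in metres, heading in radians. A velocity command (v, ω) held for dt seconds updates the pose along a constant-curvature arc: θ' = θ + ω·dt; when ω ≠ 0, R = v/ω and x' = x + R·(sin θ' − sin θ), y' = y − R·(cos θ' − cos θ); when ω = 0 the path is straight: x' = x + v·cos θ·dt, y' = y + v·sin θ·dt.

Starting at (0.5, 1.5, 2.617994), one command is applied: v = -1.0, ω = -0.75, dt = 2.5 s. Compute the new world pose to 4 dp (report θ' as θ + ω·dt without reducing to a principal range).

(0.7353, -0.6366, 0.7430)

θ' = 2.6180 + -0.75·2.5 = 0.7430
R = v/ω = -1.0/-0.75 = 1.3333
x' = 0.5 + 1.3333·(sin 0.7430 − sin 2.6180) = 0.7353
y' = 1.5 − 1.3333·(cos 0.7430 − cos 2.6180) = -0.6366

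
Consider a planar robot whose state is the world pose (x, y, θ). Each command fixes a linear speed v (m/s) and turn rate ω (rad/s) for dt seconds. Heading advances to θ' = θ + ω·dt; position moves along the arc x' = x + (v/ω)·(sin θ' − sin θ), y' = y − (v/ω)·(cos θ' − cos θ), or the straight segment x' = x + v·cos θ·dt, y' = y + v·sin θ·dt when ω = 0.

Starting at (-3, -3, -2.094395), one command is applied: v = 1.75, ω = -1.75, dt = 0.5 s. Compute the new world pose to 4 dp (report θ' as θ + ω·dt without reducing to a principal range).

(-3.6947, -3.4852, -2.9694)

θ' = -2.0944 + -1.75·0.5 = -2.9694
R = v/ω = 1.75/-1.75 = -1.0000
x' = -3 + -1.0000·(sin -2.9694 − sin -2.0944) = -3.6947
y' = -3 − -1.0000·(cos -2.9694 − cos -2.0944) = -3.4852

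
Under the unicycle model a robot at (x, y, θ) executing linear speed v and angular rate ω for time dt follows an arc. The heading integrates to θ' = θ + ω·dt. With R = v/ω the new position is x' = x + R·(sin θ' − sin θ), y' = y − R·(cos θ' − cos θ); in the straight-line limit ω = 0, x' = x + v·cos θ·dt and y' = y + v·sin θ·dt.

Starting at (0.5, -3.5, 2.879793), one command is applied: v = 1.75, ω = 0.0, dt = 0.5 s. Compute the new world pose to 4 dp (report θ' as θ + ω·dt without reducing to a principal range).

(-0.3452, -3.2735, 2.8798)

θ' = 2.8798 + 0.0·0.5 = 2.8798
ω = 0 → straight: x' = 0.5 + 1.75·cos(2.8798)·0.5 = -0.3452
y' = -3.5 + 1.75·sin(2.8798)·0.5 = -3.2735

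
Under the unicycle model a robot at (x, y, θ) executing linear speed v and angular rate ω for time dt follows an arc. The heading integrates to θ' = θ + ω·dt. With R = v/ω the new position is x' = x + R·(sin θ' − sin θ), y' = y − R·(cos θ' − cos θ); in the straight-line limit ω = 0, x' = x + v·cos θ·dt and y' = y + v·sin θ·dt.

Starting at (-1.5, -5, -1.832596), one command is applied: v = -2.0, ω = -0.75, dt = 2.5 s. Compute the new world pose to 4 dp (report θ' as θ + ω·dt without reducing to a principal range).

(2.5058, -3.4394, -3.7076)

θ' = -1.8326 + -0.75·2.5 = -3.7076
R = v/ω = -2.0/-0.75 = 2.6667
x' = -1.5 + 2.6667·(sin -3.7076 − sin -1.8326) = 2.5058
y' = -5 − 2.6667·(cos -3.7076 − cos -1.8326) = -3.4394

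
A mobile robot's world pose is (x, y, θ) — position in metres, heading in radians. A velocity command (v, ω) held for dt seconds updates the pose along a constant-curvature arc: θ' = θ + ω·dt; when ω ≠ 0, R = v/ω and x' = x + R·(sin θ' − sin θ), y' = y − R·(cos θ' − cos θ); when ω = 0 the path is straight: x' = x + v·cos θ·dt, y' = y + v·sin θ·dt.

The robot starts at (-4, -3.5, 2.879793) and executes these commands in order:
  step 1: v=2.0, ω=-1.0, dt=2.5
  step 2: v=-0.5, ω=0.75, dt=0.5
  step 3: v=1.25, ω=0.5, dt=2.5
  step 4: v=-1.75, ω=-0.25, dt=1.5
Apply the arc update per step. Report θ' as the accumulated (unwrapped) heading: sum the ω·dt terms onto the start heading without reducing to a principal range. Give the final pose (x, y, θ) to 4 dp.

(-3.2413, 0.4973, 1.6298)

step 1: θ'=0.3798 (R=-2.0000) → pose (-4.2238, 0.2893, 0.3798)
step 2: θ'=0.7548 (R=-0.6667) → pose (-4.4334, 0.1558, 0.7548)
step 3: θ'=2.0048 (R=2.5000) → pose (-3.8780, 3.0281, 2.0048)
step 4: θ'=1.6298 (R=7.0000) → pose (-3.2413, 0.4973, 1.6298)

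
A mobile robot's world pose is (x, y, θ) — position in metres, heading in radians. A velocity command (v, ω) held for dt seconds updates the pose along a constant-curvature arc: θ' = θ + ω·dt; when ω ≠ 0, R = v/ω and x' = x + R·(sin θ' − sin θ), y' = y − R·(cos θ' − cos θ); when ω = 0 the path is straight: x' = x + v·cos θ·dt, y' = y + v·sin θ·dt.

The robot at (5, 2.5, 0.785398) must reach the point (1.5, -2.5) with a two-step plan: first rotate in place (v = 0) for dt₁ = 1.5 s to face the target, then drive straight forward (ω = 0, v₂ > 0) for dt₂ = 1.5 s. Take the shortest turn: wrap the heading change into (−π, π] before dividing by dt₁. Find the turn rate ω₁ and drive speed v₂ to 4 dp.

heading to target = atan2(-2.5−2.5, 1.5−5) = -2.1815
Δθ = wrap(-2.1815 − 0.7854) = -2.9669; ω₁ = Δθ/dt₁ = -1.9779
distance = √((1.5−5)² + (-2.5−2.5)²) = 6.1033; v₂ = distance/dt₂ = 4.0689

ω₁ = -1.9779, v₂ = 4.0689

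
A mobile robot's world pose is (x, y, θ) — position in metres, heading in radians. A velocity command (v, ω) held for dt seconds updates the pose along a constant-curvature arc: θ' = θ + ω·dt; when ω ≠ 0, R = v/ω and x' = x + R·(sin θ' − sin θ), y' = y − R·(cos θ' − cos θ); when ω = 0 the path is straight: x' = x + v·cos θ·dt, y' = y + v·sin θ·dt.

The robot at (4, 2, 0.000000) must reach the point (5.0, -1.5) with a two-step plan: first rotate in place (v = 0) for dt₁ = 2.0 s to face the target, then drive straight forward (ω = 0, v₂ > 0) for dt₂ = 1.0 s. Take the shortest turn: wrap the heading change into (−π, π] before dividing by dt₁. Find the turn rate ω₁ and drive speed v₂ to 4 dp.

ω₁ = -0.6462, v₂ = 3.6401

heading to target = atan2(-1.5−2, 5−4) = -1.2925
Δθ = wrap(-1.2925 − 0.0000) = -1.2925; ω₁ = Δθ/dt₁ = -0.6462
distance = √((5−4)² + (-1.5−2)²) = 3.6401; v₂ = distance/dt₂ = 3.6401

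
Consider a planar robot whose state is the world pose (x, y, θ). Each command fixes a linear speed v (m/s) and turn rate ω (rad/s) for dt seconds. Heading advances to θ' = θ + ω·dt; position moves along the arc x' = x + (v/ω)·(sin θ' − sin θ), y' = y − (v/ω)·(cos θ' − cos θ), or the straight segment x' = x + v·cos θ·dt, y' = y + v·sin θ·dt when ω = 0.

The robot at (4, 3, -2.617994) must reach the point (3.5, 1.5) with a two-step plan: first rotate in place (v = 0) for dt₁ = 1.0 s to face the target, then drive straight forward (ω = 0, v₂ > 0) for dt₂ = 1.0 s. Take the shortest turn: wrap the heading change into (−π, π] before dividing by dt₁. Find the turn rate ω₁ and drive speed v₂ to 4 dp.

ω₁ = 0.7254, v₂ = 1.5811

heading to target = atan2(1.5−3, 3.5−4) = -1.8925
Δθ = wrap(-1.8925 − -2.6180) = 0.7254; ω₁ = Δθ/dt₁ = 0.7254
distance = √((3.5−4)² + (1.5−3)²) = 1.5811; v₂ = distance/dt₂ = 1.5811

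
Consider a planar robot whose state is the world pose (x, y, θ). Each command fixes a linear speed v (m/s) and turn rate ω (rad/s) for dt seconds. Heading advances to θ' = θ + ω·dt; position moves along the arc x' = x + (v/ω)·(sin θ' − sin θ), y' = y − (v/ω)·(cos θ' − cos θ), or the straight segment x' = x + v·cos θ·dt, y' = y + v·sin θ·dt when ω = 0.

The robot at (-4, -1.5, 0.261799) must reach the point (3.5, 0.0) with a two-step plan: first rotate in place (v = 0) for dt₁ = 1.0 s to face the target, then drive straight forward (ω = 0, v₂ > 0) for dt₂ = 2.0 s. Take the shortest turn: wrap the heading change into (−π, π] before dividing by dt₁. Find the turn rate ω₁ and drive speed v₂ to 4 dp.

ω₁ = -0.0644, v₂ = 3.8243

heading to target = atan2(0−-1.5, 3.5−-4) = 0.1974
Δθ = wrap(0.1974 − 0.2618) = -0.0644; ω₁ = Δθ/dt₁ = -0.0644
distance = √((3.5−-4)² + (0−-1.5)²) = 7.6485; v₂ = distance/dt₂ = 3.8243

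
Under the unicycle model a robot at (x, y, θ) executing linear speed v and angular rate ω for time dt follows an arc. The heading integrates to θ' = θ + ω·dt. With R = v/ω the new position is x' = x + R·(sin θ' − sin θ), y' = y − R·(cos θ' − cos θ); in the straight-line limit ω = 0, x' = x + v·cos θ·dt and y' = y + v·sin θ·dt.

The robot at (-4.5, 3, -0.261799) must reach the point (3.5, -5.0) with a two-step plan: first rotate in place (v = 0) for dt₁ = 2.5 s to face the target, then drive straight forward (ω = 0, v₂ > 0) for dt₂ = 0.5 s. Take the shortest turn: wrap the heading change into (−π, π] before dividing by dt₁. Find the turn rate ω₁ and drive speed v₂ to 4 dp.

ω₁ = -0.2094, v₂ = 22.6274

heading to target = atan2(-5−3, 3.5−-4.5) = -0.7854
Δθ = wrap(-0.7854 − -0.2618) = -0.5236; ω₁ = Δθ/dt₁ = -0.2094
distance = √((3.5−-4.5)² + (-5−3)²) = 11.3137; v₂ = distance/dt₂ = 22.6274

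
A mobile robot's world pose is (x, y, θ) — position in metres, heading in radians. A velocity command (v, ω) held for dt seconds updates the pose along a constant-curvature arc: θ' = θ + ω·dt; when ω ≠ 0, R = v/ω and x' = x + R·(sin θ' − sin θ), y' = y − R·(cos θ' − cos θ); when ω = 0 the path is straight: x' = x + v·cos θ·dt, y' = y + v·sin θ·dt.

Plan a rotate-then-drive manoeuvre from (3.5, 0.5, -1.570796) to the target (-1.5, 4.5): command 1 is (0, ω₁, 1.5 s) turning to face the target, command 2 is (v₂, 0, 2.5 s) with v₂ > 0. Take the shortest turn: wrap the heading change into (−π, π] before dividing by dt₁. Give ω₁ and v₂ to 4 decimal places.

heading to target = atan2(4.5−0.5, -1.5−3.5) = 2.4669
Δθ = wrap(2.4669 − -1.5708) = -2.2455; ω₁ = Δθ/dt₁ = -1.4970
distance = √((-1.5−3.5)² + (4.5−0.5)²) = 6.4031; v₂ = distance/dt₂ = 2.5612

ω₁ = -1.4970, v₂ = 2.5612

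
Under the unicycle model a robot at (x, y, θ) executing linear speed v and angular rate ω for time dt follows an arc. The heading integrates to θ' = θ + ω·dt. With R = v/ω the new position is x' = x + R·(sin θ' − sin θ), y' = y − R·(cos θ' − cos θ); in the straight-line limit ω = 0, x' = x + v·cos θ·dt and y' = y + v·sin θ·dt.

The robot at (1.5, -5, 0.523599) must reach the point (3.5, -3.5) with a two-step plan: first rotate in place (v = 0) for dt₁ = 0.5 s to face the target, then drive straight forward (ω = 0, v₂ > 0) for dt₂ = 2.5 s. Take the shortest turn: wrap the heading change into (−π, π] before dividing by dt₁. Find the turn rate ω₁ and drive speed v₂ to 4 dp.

ω₁ = 0.2398, v₂ = 1.0000

heading to target = atan2(-3.5−-5, 3.5−1.5) = 0.6435
Δθ = wrap(0.6435 − 0.5236) = 0.1199; ω₁ = Δθ/dt₁ = 0.2398
distance = √((3.5−1.5)² + (-3.5−-5)²) = 2.5000; v₂ = distance/dt₂ = 1.0000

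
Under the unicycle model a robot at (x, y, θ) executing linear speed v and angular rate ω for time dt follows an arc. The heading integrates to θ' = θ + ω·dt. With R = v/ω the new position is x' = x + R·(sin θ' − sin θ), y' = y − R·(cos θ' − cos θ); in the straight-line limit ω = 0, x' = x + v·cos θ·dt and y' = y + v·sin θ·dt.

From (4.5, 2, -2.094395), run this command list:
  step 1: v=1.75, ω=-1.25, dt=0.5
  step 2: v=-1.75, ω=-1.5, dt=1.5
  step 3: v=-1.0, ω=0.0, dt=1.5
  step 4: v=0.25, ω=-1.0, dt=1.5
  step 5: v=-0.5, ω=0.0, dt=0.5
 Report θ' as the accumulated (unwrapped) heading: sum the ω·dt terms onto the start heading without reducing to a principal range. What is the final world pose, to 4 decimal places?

step 1: θ'=-2.7194 (R=-1.4000) → pose (3.8612, 1.4229, -2.7194)
step 2: θ'=-4.9694 (R=1.1667) → pose (5.4676, 0.0622, -4.9694)
step 3: θ'=-4.9694 (straight) → pose (5.0864, -1.3886, -4.9694)
step 4: θ'=-6.4694 (R=-0.2500) → pose (5.3744, -1.2064, -6.4694)
step 5: θ'=-6.4694 (straight) → pose (5.1288, -1.1602, -6.4694)

(5.1288, -1.1602, -6.4694)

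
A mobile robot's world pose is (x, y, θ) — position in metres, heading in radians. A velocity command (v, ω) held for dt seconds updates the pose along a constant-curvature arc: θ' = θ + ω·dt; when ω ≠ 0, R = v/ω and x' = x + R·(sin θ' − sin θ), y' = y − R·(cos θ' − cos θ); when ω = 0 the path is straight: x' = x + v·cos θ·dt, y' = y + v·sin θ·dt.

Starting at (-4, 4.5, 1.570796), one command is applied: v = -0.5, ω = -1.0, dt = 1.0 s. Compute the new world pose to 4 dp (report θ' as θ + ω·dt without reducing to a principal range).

(-4.2298, 4.0793, 0.5708)

θ' = 1.5708 + -1.0·1.0 = 0.5708
R = v/ω = -0.5/-1.0 = 0.5000
x' = -4 + 0.5000·(sin 0.5708 − sin 1.5708) = -4.2298
y' = 4.5 − 0.5000·(cos 0.5708 − cos 1.5708) = 4.0793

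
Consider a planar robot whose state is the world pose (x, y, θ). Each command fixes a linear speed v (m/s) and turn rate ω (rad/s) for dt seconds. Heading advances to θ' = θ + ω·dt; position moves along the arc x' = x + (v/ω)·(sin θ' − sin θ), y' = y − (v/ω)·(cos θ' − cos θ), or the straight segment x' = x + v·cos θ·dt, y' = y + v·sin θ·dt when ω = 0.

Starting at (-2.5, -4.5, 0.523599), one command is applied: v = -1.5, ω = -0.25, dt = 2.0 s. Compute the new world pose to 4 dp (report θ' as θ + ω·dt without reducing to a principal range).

(-5.3584, -5.3022, 0.0236)

θ' = 0.5236 + -0.25·2.0 = 0.0236
R = v/ω = -1.5/-0.25 = 6.0000
x' = -2.5 + 6.0000·(sin 0.0236 − sin 0.5236) = -5.3584
y' = -4.5 − 6.0000·(cos 0.0236 − cos 0.5236) = -5.3022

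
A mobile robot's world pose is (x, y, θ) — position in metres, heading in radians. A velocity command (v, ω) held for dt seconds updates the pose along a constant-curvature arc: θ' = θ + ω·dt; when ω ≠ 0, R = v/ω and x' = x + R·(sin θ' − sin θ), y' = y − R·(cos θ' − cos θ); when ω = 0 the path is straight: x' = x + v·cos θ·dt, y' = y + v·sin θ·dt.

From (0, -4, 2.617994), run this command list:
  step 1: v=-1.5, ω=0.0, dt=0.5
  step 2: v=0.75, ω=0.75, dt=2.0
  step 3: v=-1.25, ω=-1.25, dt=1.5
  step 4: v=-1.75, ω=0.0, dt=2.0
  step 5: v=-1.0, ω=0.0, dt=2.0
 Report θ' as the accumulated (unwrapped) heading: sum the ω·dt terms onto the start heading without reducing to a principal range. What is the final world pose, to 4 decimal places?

(4.3569, -8.9218, 2.2430)

step 1: θ'=2.6180 (straight) → pose (0.6495, -4.3750, 2.6180)
step 2: θ'=4.1180 (R=1.0000) → pose (-0.6790, -4.6810, 4.1180)
step 3: θ'=2.2430 (R=1.0000) → pose (0.9320, -4.6183, 2.2430)
step 4: θ'=2.2430 (straight) → pose (3.1114, -7.3569, 2.2430)
step 5: θ'=2.2430 (straight) → pose (4.3569, -8.9218, 2.2430)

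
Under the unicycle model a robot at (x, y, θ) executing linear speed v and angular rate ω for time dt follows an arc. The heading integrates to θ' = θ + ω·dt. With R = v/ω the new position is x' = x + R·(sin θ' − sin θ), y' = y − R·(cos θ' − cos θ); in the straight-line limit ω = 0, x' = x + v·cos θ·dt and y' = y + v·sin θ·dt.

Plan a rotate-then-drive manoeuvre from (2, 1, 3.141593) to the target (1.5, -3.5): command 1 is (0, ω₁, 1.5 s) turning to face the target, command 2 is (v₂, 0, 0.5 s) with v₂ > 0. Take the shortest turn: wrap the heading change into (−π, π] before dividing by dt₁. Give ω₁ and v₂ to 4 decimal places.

heading to target = atan2(-3.5−1, 1.5−2) = -1.6815
Δθ = wrap(-1.6815 − 3.1416) = 1.4601; ω₁ = Δθ/dt₁ = 0.9734
distance = √((1.5−2)² + (-3.5−1)²) = 4.5277; v₂ = distance/dt₂ = 9.0554

ω₁ = 0.9734, v₂ = 9.0554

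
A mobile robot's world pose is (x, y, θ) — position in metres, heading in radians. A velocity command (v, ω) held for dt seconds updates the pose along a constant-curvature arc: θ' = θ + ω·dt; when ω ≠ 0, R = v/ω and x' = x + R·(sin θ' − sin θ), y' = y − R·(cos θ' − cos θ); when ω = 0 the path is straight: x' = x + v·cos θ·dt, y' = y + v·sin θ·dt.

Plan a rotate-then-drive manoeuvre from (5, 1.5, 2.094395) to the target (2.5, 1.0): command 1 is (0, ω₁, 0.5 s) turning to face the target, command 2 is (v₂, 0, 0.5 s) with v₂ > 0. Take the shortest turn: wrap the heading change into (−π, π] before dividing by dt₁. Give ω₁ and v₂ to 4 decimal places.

ω₁ = 2.4892, v₂ = 5.0990

heading to target = atan2(1−1.5, 2.5−5) = -2.9442
Δθ = wrap(-2.9442 − 2.0944) = 1.2446; ω₁ = Δθ/dt₁ = 2.4892
distance = √((2.5−5)² + (1−1.5)²) = 2.5495; v₂ = distance/dt₂ = 5.0990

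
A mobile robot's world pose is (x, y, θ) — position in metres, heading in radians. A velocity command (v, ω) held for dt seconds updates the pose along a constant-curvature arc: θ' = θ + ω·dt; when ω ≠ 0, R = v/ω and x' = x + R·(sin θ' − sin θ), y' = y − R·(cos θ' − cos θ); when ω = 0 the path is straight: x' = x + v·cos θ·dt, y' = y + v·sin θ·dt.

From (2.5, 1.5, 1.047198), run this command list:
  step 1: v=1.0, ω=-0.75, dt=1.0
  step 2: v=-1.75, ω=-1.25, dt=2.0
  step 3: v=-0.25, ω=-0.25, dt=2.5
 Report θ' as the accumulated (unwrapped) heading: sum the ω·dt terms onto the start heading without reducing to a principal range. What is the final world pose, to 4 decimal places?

step 1: θ'=0.2972 (R=-1.3333) → pose (3.2642, 2.1082, 0.2972)
step 2: θ'=-2.2028 (R=1.4000) → pose (1.7247, 4.2739, -2.2028)
step 3: θ'=-2.8278 (R=1.0000) → pose (2.2229, 4.6343, -2.8278)

(2.2229, 4.6343, -2.8278)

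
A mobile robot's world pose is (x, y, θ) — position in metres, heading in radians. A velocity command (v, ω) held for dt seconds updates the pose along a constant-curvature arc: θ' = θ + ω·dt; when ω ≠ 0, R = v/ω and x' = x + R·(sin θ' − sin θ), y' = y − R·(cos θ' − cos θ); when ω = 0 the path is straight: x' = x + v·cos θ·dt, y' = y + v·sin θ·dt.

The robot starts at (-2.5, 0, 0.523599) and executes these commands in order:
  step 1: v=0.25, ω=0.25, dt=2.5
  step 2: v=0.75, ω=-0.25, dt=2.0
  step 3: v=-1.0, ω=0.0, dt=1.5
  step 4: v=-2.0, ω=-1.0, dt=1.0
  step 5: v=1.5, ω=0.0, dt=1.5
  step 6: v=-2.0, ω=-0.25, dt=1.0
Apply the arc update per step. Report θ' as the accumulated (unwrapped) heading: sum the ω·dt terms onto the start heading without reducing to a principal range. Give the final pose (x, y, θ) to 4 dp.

step 1: θ'=1.1486 (R=1.0000) → pose (-2.0878, 0.4563, 1.1486)
step 2: θ'=0.6486 (R=-3.0000) → pose (-1.1634, 1.6178, 0.6486)
step 3: θ'=0.6486 (straight) → pose (-2.3588, 0.7116, 0.6486)
step 4: θ'=-0.3514 (R=2.0000) → pose (-4.2554, 0.4277, -0.3514)
step 5: θ'=-0.3514 (straight) → pose (-2.1429, -0.3468, -0.3514)
step 6: θ'=-0.6014 (R=8.0000) → pose (-3.9156, 0.5680, -0.6014)

(-3.9156, 0.5680, -0.6014)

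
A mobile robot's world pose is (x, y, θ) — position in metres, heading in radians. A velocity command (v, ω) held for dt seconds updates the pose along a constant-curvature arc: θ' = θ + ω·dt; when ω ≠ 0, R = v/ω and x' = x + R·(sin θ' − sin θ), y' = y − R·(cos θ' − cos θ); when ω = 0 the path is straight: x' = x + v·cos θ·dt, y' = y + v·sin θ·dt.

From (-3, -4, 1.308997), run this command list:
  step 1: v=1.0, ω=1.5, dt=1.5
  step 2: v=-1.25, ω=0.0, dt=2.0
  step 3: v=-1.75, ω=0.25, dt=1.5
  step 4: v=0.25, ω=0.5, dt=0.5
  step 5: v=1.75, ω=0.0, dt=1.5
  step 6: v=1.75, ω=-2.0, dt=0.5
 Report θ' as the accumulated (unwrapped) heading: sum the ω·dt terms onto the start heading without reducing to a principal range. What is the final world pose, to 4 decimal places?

(-1.6000, -3.5196, 3.1840)

step 1: θ'=3.5590 (R=0.6667) → pose (-3.9142, -3.2180, 3.5590)
step 2: θ'=3.5590 (straight) → pose (-1.6288, -2.2046, 3.5590)
step 3: θ'=3.9340 (R=-7.0000) → pose (0.5177, -0.7205, 3.9340)
step 4: θ'=4.1840 (R=0.5000) → pose (0.4419, -0.8195, 4.1840)
step 5: θ'=4.1840 (straight) → pose (-0.8814, -3.0865, 4.1840)
step 6: θ'=3.1840 (R=-0.8750) → pose (-1.6000, -3.5196, 3.1840)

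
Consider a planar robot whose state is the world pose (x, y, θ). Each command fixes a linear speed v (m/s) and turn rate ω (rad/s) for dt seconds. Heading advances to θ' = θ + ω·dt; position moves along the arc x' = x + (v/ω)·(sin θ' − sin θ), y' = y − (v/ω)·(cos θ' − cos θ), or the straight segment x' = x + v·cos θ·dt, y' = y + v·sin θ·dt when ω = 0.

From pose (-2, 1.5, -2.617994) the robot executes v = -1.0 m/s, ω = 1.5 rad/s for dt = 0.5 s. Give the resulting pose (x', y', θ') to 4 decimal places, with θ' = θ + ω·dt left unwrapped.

(-1.6959, 1.8821, -1.8680)

θ' = -2.6180 + 1.5·0.5 = -1.8680
R = v/ω = -1.0/1.5 = -0.6667
x' = -2 + -0.6667·(sin -1.8680 − sin -2.6180) = -1.6959
y' = 1.5 − -0.6667·(cos -1.8680 − cos -2.6180) = 1.8821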